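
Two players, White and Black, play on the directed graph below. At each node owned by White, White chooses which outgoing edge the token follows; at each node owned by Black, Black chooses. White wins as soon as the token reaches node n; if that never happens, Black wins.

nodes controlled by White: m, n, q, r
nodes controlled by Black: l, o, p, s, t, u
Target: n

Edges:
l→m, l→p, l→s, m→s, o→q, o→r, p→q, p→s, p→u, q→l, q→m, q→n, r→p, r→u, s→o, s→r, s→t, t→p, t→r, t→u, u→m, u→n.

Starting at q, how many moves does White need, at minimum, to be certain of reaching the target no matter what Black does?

A0 = {n}
A1: add {q} — q (White) has q→n.
A2 = A1; e.g. l (Black) can still go to m. Fixed point.
q enters the attractor at level 1, so White can force the target in 1 move from there.

1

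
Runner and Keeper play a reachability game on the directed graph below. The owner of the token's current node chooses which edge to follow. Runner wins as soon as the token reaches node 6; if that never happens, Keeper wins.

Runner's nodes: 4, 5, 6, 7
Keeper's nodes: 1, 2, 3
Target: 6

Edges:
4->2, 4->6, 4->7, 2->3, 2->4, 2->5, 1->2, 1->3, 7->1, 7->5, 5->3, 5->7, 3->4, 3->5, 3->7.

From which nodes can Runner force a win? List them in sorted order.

4, 6

A0 = {6}
A1: add {4} — 4 (Runner) has 4→6.
A2 = A1; e.g. 1 (Keeper) can still go to 2. Fixed point.
Runner's winning region = {4, 6}.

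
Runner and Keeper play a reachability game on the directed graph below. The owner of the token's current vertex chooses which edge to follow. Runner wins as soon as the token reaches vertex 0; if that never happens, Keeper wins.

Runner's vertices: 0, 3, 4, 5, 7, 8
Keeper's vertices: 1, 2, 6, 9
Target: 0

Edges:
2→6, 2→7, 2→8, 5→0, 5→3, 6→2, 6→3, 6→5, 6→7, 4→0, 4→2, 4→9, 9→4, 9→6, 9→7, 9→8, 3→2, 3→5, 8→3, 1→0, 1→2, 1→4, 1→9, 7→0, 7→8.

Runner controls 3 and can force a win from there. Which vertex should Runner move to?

A0 = {0}
A1: add {4, 5, 7} — 4 (Runner) has 4→0; 5 (Runner) has 5→0; 7 (Runner) has 7→0.
A2: add {3} — 3 (Runner) has 3→5.
A3: add {8} — 8 (Runner) has 8→3.
A4 = A3; e.g. 1 (Keeper) can still go to 2. Fixed point.
From 3, successor 5 is in the attractor (rank 1); the other successor 2 is not.

5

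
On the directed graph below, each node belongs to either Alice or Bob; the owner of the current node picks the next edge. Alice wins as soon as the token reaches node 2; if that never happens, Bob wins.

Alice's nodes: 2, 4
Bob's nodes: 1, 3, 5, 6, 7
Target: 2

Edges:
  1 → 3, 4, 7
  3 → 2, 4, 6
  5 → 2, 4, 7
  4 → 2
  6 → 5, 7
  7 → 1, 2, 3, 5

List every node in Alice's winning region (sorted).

A0 = {2}
A1: add {4} — 4 (Alice) has 4→2.
A2 = A1; e.g. 1 (Bob) can still go to 3. Fixed point.
Alice's winning region = {2, 4}.

2, 4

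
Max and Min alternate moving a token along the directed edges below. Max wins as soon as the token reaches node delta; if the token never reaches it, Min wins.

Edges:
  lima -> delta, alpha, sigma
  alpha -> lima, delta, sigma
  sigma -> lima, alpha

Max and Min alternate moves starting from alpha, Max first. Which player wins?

Max

Track states (vertex, player-to-move).
A0 = {(delta,Max), (delta,Min)}
A1: add {(lima,Max), (alpha,Max)}.
(alpha,Max) ∈ A1 ⇒ Max forces the target.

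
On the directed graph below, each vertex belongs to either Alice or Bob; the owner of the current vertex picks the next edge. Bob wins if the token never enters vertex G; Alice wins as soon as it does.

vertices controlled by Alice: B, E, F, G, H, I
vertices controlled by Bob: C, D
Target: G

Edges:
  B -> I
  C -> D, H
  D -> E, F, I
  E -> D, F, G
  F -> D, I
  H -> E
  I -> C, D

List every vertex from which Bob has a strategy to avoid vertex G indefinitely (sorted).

A0 = {G}
A1: add {E} — E (Alice) has E→G.
A2: add {H} — H (Alice) has H→E.
A3 = A2; e.g. B (Alice) has no edge into A2. Fixed point.
Alice's attractor = {E, G, H}; Bob avoids the target exactly from the complement.

B, C, D, F, I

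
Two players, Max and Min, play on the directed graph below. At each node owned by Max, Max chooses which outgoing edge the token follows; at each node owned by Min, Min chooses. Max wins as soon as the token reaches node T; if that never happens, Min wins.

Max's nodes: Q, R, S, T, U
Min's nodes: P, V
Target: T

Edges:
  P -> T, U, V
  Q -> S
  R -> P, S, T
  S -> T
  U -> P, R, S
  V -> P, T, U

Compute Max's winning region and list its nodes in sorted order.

A0 = {T}
A1: add {R, S} — R (Max) has R→T; S (Max) has S→T.
A2: add {Q, U} — Q (Max) has Q→S; U (Max) has U→R.
A3 = A2; e.g. P (Min) can still go to V. Fixed point.
Max's winning region = {Q, R, S, T, U}.

Q, R, S, T, U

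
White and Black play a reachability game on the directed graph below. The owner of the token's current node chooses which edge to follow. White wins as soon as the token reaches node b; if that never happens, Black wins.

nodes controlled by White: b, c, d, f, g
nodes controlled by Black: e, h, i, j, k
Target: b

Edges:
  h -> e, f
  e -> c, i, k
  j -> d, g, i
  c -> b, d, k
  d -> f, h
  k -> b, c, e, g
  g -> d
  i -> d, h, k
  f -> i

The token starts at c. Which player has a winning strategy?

White

A0 = {b}
A1: add {c} — c (White) has c→b.
A2 = A1; e.g. d (White) has no edge into A1. Fixed point.
c ∈ A1, so White can force the target.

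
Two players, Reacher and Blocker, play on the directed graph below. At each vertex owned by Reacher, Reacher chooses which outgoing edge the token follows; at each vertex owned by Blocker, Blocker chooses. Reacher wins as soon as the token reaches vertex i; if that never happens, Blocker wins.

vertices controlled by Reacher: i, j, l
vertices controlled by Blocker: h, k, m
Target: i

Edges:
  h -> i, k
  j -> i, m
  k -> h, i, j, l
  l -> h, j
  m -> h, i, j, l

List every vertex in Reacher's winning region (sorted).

i, j, l

A0 = {i}
A1: add {j} — j (Reacher) has j→i.
A2: add {l} — l (Reacher) has l→j.
A3 = A2; e.g. h (Blocker) can still go to k. Fixed point.
Reacher's winning region = {i, j, l}.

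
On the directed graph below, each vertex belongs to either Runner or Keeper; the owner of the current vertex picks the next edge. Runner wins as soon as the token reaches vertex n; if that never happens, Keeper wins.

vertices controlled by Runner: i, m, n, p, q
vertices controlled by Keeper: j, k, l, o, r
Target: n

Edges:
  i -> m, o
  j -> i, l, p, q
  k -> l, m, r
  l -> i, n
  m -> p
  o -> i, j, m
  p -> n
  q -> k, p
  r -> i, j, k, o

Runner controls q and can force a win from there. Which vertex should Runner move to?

A0 = {n}
A1: add {p} — p (Runner) has p→n.
A2: add {m, q} — m (Runner) has m→p; q (Runner) has q→p.
A3: add {i} — i (Runner) has i→m.
A4: add {l} — l (Keeper): all of {i, n} already in.
A5: add {j} — j (Keeper): all of {i, l, p, q} already in.
A6: add {o} — o (Keeper): all of {i, j, m} already in.
A7 = A6; e.g. k (Keeper) can still go to r. Fixed point.
From q, successor p is in the attractor (rank 1); the other successor k is not.

p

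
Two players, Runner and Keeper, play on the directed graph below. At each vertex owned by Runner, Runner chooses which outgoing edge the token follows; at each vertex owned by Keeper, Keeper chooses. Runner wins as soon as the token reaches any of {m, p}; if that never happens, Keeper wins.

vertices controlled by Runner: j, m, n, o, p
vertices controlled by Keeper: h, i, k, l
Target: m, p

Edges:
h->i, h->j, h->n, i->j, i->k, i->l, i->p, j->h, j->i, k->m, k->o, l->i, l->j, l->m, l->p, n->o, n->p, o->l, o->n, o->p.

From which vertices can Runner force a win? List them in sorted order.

k, m, n, o, p

A0 = {m, p}
A1: add {n, o} — n (Runner) has n→p; o (Runner) has o→p.
A2: add {k} — k (Keeper): all of {m, o} already in.
A3 = A2; e.g. h (Keeper) can still go to i. Fixed point.
Runner's winning region = {k, m, n, o, p}.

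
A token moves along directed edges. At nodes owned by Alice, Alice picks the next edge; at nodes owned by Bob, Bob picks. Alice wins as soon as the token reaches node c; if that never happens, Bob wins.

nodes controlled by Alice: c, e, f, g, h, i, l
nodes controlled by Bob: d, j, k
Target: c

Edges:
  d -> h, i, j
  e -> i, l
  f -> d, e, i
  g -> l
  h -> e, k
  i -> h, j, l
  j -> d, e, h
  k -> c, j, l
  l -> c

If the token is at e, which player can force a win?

Alice

A0 = {c}
A1: add {l} — l (Alice) has l→c.
A2: add {e, g, i} — e (Alice) has e→l; g (Alice) has g→l; i (Alice) has i→l.
e ∈ A2, so Alice can force the target.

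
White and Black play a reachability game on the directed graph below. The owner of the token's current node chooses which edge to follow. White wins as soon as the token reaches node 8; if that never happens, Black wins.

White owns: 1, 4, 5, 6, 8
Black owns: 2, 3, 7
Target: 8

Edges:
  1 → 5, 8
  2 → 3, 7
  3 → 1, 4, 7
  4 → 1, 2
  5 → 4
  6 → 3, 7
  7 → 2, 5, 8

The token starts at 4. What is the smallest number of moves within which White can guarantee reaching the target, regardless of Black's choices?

2

A0 = {8}
A1: add {1} — 1 (White) has 1→8.
A2: add {4} — 4 (White) has 4→1.
4 enters the attractor at level 2, so White can force the target in 2 moves from there.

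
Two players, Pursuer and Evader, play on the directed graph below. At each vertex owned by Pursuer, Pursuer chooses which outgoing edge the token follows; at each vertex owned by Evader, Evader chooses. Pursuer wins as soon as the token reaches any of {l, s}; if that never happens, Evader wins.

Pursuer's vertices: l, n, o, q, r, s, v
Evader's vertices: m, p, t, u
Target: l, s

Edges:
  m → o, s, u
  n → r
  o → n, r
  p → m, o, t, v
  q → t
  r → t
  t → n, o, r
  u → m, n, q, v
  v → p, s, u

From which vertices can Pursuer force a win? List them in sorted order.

l, s, v

A0 = {l, s}
A1: add {v} — v (Pursuer) has v→s.
A2 = A1; e.g. m (Evader) can still go to o. Fixed point.
Pursuer's winning region = {l, s, v}.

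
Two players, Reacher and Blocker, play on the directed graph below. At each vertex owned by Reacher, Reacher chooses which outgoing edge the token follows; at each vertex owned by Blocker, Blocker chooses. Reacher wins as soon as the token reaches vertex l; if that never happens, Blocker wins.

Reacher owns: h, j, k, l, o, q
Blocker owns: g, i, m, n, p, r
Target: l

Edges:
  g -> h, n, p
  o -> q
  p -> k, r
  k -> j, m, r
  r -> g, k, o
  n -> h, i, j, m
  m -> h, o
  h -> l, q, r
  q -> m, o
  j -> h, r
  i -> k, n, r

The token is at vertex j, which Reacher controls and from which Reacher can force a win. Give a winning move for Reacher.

A0 = {l}
A1: add {h} — h (Reacher) has h→l.
A2: add {j} — j (Reacher) has j→h.
A3: add {k} — k (Reacher) has k→j.
A4 = A3; e.g. g (Blocker) can still go to n. Fixed point.
From j, successor h is in the attractor (rank 1); the other successor r is not.

h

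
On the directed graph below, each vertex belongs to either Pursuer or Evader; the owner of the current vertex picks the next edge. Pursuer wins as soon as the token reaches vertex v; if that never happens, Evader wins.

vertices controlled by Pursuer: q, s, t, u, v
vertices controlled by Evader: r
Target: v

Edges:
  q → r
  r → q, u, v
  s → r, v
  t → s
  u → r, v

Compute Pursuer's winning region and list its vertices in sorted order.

s, t, u, v

A0 = {v}
A1: add {s, u} — s (Pursuer) has s→v; u (Pursuer) has u→v.
A2: add {t} — t (Pursuer) has t→s.
A3 = A2; e.g. q (Pursuer) has no edge into A2. Fixed point.
Pursuer's winning region = {s, t, u, v}.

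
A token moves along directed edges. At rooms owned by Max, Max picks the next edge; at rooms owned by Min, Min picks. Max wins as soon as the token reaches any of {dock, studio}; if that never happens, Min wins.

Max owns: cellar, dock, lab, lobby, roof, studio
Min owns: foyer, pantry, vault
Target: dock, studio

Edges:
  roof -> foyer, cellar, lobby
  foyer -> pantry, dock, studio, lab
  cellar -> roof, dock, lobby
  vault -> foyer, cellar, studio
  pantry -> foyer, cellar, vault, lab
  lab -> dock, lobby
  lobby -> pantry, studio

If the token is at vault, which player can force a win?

A0 = {dock, studio}
A1: add {cellar, lab, lobby} — cellar (Max) has cellar→dock; lab (Max) has lab→dock; lobby (Max) has lobby→studio.
A2: add {roof} — roof (Max) has roof→cellar.
A3 = A2; e.g. foyer (Min) can still go to pantry. Fixed point.
vault never enters the attractor, so Min can avoid the target forever.

Min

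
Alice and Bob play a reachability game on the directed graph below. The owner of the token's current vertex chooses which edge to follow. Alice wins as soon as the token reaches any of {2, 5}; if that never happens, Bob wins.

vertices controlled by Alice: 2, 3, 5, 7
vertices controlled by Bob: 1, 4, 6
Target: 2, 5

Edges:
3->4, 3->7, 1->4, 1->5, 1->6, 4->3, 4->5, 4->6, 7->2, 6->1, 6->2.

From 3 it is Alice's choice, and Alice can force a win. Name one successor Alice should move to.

7

A0 = {2, 5}
A1: add {7} — 7 (Alice) has 7→2.
A2: add {3} — 3 (Alice) has 3→7.
A3 = A2; e.g. 1 (Bob) can still go to 4. Fixed point.
From 3, successor 7 is in the attractor (rank 1); the other successor 4 is not.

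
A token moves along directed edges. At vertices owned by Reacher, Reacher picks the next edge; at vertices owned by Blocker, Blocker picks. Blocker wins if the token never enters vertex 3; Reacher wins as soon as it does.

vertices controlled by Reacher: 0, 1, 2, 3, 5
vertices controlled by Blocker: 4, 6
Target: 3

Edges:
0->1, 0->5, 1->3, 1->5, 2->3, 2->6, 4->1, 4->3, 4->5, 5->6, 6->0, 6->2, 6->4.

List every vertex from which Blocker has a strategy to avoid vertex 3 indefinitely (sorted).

A0 = {3}
A1: add {1, 2} — 1 (Reacher) has 1→3; 2 (Reacher) has 2→3.
A2: add {0} — 0 (Reacher) has 0→1.
A3 = A2; e.g. 4 (Blocker) can still go to 5. Fixed point.
Reacher's attractor = {0, 1, 2, 3}; Blocker avoids the target exactly from the complement.

4, 5, 6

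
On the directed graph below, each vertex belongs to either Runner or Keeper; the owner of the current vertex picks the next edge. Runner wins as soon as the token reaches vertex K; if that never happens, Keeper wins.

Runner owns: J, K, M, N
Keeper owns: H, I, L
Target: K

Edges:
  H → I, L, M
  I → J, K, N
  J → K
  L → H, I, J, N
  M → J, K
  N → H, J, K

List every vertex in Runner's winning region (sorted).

I, J, K, M, N

A0 = {K}
A1: add {J, M, N} — J (Runner) has J→K; M (Runner) has M→K; N (Runner) has N→K.
A2: add {I} — I (Keeper): all of {J, K, N} already in.
A3 = A2; e.g. H (Keeper) can still go to L. Fixed point.
Runner's winning region = {I, J, K, M, N}.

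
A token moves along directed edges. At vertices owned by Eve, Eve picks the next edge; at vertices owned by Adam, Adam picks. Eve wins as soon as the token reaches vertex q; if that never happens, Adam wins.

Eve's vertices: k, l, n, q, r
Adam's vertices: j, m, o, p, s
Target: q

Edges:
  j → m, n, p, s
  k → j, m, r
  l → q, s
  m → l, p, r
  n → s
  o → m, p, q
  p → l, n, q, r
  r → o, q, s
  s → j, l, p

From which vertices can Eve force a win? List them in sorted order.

A0 = {q}
A1: add {l, r} — l (Eve) has l→q; r (Eve) has r→q.
A2: add {k} — k (Eve) has k→r.
A3 = A2; e.g. j (Adam) can still go to m. Fixed point.
Eve's winning region = {k, l, q, r}.

k, l, q, r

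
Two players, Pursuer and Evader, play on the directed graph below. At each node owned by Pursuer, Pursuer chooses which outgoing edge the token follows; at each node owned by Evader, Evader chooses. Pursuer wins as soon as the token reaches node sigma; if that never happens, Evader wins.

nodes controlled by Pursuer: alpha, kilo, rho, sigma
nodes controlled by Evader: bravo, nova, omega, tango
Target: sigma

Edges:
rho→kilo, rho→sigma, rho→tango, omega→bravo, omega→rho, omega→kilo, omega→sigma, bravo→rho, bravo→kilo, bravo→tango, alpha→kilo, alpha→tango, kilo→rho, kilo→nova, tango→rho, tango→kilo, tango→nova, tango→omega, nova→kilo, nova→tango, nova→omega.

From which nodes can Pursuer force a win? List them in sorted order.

A0 = {sigma}
A1: add {rho} — rho (Pursuer) has rho→sigma.
A2: add {kilo} — kilo (Pursuer) has kilo→rho.
A3: add {alpha} — alpha (Pursuer) has alpha→kilo.
A4 = A3; e.g. bravo (Evader) can still go to tango. Fixed point.
Pursuer's winning region = {alpha, kilo, rho, sigma}.

alpha, kilo, rho, sigma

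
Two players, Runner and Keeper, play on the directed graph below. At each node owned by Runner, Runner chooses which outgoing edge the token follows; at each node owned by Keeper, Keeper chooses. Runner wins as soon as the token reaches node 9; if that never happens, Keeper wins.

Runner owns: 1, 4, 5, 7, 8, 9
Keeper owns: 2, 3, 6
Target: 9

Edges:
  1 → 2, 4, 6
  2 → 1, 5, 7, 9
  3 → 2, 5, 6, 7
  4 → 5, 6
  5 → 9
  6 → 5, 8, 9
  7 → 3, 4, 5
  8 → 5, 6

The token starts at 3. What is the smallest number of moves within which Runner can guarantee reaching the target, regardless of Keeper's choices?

5

A0 = {9}
A1: add {5} — 5 (Runner) has 5→9.
A2: add {4, 7, 8} — 4 (Runner) has 4→5; 7 (Runner) has 7→5; 8 (Runner) has 8→5.
A3: add {1, 6} — 1 (Runner) has 1→4; 6 (Keeper): all of {5, 8, 9} already in.
A4: add {2} — 2 (Keeper): all of {1, 5, 7, 9} already in.
A5: add {3} — 3 (Keeper): all of {2, 5, 6, 7} already in.
A5 = all vertices. Fixed point.
3 enters the attractor at level 5, so Runner can force the target in 5 moves from there.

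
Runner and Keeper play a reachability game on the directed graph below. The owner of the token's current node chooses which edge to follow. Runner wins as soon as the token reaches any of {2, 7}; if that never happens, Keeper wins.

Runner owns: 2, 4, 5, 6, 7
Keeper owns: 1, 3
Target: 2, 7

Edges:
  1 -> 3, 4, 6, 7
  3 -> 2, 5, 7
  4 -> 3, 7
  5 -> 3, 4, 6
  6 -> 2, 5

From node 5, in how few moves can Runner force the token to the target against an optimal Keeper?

2

A0 = {2, 7}
A1: add {4, 6} — 4 (Runner) has 4→7; 6 (Runner) has 6→2.
A2: add {5} — 5 (Runner) has 5→4.
5 enters the attractor at level 2, so Runner can force the target in 2 moves from there.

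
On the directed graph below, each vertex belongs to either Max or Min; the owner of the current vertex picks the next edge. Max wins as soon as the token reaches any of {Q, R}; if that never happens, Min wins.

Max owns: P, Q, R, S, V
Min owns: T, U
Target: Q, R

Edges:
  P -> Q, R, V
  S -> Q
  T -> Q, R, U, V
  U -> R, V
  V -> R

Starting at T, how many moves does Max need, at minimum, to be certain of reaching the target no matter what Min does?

A0 = {Q, R}
A1: add {P, S, V} — P (Max) has P→Q; S (Max) has S→Q; V (Max) has V→R.
A2: add {U} — U (Min): all of {R, V} already in.
A3: add {T} — T (Min): all of {Q, R, U, V} already in.
A3 = all vertices. Fixed point.
T enters the attractor at level 3, so Max can force the target in 3 moves from there.

3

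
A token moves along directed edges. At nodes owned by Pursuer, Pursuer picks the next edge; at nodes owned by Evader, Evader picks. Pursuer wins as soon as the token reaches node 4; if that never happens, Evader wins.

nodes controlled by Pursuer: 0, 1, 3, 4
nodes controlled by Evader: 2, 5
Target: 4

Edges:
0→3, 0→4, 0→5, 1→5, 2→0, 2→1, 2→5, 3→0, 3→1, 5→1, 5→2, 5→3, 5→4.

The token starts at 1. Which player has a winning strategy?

Evader

A0 = {4}
A1: add {0} — 0 (Pursuer) has 0→4.
A2: add {3} — 3 (Pursuer) has 3→0.
A3 = A2; e.g. 1 (Pursuer) has no edge into A2. Fixed point.
1 never enters the attractor, so Evader can avoid the target forever.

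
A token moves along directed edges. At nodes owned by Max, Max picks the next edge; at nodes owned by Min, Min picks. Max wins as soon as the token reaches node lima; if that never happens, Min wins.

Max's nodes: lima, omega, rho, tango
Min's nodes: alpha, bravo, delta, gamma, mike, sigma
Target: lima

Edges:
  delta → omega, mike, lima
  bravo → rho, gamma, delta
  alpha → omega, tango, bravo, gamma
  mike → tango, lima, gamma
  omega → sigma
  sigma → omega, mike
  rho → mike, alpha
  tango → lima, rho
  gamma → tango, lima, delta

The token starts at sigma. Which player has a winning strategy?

Min

A0 = {lima}
A1: add {tango} — tango (Max) has tango→lima.
A2 = A1; e.g. omega (Max) has no edge into A1. Fixed point.
sigma never enters the attractor, so Min can avoid the target forever.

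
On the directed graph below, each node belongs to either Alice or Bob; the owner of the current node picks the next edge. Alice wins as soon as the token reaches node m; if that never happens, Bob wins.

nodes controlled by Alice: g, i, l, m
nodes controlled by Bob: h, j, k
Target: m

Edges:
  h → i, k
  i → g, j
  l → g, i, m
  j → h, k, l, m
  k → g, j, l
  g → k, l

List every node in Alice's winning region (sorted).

g, i, l, m

A0 = {m}
A1: add {l} — l (Alice) has l→m.
A2: add {g} — g (Alice) has g→l.
A3: add {i} — i (Alice) has i→g.
A4 = A3; e.g. h (Bob) can still go to k. Fixed point.
Alice's winning region = {g, i, l, m}.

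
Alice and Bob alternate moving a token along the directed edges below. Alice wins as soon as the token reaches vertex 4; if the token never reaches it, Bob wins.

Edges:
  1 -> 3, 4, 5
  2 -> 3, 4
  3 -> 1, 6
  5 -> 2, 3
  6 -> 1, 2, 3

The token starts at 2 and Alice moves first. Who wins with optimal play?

Alice

Track states (vertex, player-to-move).
A0 = {(4,Alice), (4,Bob)}
A1: add {(1,Alice), (2,Alice)}.
(2,Alice) ∈ A1 ⇒ Alice forces the target.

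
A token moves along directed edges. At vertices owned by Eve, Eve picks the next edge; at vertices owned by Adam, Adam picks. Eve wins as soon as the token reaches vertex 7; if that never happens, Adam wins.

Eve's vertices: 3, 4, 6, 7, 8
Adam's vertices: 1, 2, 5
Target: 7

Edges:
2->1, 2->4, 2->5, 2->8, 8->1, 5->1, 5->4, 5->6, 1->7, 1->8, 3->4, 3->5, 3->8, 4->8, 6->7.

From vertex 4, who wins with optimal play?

A0 = {7}
A1: add {6} — 6 (Eve) has 6→7.
A2 = A1; e.g. 1 (Adam) can still go to 8. Fixed point.
4 never enters the attractor, so Adam can avoid the target forever.

Adam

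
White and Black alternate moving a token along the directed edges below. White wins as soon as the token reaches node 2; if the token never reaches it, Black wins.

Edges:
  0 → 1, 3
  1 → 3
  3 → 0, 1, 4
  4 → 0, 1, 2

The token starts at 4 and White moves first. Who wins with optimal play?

White

Track states (vertex, player-to-move).
A0 = {(2,White), (2,Black)}
A1: add {(4,White)}.
(4,White) ∈ A1 ⇒ White forces the target.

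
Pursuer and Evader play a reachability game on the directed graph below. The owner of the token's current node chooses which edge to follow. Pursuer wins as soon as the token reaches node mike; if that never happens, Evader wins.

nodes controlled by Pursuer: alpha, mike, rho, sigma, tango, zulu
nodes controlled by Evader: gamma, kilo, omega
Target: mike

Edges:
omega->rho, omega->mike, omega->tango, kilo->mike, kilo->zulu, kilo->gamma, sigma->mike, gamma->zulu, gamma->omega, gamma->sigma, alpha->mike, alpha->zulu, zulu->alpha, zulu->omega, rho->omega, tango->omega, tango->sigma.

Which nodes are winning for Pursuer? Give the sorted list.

A0 = {mike}
A1: add {alpha, sigma} — alpha (Pursuer) has alpha→mike; sigma (Pursuer) has sigma→mike.
A2: add {tango, zulu} — zulu (Pursuer) has zulu→alpha; tango (Pursuer) has tango→sigma.
A3 = A2; e.g. rho (Pursuer) has no edge into A2. Fixed point.
Pursuer's winning region = {alpha, mike, sigma, tango, zulu}.

alpha, mike, sigma, tango, zulu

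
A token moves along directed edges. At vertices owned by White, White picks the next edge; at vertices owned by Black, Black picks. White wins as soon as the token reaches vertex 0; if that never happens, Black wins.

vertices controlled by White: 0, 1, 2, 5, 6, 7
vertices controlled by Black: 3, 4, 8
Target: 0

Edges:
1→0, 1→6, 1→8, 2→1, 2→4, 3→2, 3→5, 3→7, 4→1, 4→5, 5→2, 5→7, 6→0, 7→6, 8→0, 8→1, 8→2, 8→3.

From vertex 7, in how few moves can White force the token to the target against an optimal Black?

2

A0 = {0}
A1: add {1, 6} — 1 (White) has 1→0; 6 (White) has 6→0.
A2: add {2, 7} — 2 (White) has 2→1; 7 (White) has 7→6.
7 enters the attractor at level 2, so White can force the target in 2 moves from there.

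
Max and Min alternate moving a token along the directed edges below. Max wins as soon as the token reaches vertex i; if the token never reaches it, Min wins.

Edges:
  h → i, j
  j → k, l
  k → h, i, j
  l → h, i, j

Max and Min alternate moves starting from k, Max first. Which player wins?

Max

Track states (vertex, player-to-move).
A0 = {(i,Max), (i,Min)}
A1: add {(h,Max), (k,Max), (l,Max)}.
(k,Max) ∈ A1 ⇒ Max forces the target.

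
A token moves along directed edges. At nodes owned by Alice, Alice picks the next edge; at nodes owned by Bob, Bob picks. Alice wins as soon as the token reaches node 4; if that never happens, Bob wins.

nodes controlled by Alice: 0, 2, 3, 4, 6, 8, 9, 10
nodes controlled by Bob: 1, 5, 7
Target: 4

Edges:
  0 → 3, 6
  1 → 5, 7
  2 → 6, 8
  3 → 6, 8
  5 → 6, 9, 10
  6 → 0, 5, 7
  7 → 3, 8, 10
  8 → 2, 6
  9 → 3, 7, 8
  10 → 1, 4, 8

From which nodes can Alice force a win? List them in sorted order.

A0 = {4}
A1: add {10} — 10 (Alice) has 10→4.
A2 = A1; e.g. 0 (Alice) has no edge into A1. Fixed point.
Alice's winning region = {4, 10}.

4, 10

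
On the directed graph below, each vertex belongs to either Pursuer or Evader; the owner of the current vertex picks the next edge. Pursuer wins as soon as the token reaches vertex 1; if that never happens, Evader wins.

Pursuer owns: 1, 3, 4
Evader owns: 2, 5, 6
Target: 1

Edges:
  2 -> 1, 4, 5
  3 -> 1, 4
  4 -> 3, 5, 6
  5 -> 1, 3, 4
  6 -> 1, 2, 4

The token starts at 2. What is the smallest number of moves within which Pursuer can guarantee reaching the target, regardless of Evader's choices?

A0 = {1}
A1: add {3} — 3 (Pursuer) has 3→1.
A2: add {4} — 4 (Pursuer) has 4→3.
A3: add {5} — 5 (Evader): all of {1, 3, 4} already in.
A4: add {2} — 2 (Evader): all of {1, 4, 5} already in.
2 enters the attractor at level 4, so Pursuer can force the target in 4 moves from there.

4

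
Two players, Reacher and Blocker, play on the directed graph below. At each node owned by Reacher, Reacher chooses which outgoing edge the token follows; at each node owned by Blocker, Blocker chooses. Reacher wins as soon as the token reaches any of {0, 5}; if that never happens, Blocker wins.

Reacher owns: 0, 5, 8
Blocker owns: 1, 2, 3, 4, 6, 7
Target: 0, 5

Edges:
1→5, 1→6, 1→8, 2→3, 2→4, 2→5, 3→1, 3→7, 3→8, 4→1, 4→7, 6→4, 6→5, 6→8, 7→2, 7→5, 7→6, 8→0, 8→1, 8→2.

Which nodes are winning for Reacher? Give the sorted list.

A0 = {0, 5}
A1: add {8} — 8 (Reacher) has 8→0.
A2 = A1; e.g. 1 (Blocker) can still go to 6. Fixed point.
Reacher's winning region = {0, 5, 8}.

0, 5, 8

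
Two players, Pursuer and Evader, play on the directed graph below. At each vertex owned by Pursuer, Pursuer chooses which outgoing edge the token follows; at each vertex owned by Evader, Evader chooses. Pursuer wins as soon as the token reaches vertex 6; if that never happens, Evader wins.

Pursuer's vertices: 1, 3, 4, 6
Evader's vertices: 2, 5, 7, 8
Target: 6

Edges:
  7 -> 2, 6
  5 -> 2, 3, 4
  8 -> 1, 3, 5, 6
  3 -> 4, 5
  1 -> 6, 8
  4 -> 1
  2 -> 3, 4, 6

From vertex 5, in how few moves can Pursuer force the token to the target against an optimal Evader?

A0 = {6}
A1: add {1} — 1 (Pursuer) has 1→6.
A2: add {4} — 4 (Pursuer) has 4→1.
A3: add {3} — 3 (Pursuer) has 3→4.
A4: add {2} — 2 (Evader): all of {3, 4, 6} already in.
A5: add {5, 7} — 5 (Evader): all of {2, 3, 4} already in; 7 (Evader): all of {2, 6} already in.
5 enters the attractor at level 5, so Pursuer can force the target in 5 moves from there.

5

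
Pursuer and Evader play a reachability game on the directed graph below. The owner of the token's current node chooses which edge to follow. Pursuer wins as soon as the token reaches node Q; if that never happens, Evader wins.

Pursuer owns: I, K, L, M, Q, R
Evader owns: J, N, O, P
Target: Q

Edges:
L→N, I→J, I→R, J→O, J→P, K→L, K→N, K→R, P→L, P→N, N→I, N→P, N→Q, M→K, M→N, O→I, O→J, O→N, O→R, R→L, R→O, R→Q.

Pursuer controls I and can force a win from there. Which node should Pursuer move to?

A0 = {Q}
A1: add {R} — R (Pursuer) has R→Q.
A2: add {I, K} — I (Pursuer) has I→R; K (Pursuer) has K→R.
A3: add {M} — M (Pursuer) has M→K.
A4 = A3; e.g. J (Evader) can still go to O. Fixed point.
From I, successor R is in the attractor (rank 1); the other successor J is not.

R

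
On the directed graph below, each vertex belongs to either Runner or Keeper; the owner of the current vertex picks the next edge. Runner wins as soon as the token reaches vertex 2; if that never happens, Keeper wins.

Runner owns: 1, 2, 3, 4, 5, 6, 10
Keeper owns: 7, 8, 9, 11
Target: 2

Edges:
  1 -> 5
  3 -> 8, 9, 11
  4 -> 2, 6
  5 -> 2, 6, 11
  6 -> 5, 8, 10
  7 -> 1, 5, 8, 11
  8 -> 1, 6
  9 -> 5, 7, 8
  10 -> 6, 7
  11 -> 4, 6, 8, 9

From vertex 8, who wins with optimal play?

Runner

A0 = {2}
A1: add {4, 5} — 4 (Runner) has 4→2; 5 (Runner) has 5→2.
A2: add {1, 6} — 1 (Runner) has 1→5; 6 (Runner) has 6→5.
A3: add {8, 10} — 8 (Keeper): all of {1, 6} already in; 10 (Runner) has 10→6.
8 ∈ A3, so Runner can force the target.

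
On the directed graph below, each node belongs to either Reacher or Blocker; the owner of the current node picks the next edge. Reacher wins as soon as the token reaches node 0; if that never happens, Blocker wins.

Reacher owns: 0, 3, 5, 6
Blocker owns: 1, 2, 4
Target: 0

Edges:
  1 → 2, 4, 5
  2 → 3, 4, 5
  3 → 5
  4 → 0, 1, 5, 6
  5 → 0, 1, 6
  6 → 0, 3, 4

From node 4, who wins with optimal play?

Blocker

A0 = {0}
A1: add {5, 6} — 5 (Reacher) has 5→0; 6 (Reacher) has 6→0.
A2: add {3} — 3 (Reacher) has 3→5.
A3 = A2; e.g. 1 (Blocker) can still go to 2. Fixed point.
4 never enters the attractor, so Blocker can avoid the target forever.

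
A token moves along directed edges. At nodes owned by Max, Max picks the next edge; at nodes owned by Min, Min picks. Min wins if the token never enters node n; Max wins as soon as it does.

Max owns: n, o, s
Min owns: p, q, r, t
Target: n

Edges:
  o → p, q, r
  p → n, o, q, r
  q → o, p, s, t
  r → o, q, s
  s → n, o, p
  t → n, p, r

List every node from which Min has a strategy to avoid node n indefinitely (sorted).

A0 = {n}
A1: add {s} — s (Max) has s→n.
A2 = A1; e.g. o (Max) has no edge into A1. Fixed point.
Max's attractor = {n, s}; Min avoids the target exactly from the complement.

o, p, q, r, t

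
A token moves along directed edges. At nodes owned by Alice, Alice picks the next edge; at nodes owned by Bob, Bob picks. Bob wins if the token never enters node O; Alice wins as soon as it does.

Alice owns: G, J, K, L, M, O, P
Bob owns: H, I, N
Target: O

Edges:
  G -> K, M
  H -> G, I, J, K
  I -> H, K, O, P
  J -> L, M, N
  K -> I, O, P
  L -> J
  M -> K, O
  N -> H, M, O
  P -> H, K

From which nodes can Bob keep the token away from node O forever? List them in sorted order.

A0 = {O}
A1: add {K, M} — K (Alice) has K→O; M (Alice) has M→O.
A2: add {G, J, P} — G (Alice) has G→K; J (Alice) has J→M; P (Alice) has P→K.
A3: add {L} — L (Alice) has L→J.
A4 = A3; e.g. H (Bob) can still go to I. Fixed point.
Alice's attractor = {G, J, K, L, M, O, P}; Bob avoids the target exactly from the complement.

H, I, N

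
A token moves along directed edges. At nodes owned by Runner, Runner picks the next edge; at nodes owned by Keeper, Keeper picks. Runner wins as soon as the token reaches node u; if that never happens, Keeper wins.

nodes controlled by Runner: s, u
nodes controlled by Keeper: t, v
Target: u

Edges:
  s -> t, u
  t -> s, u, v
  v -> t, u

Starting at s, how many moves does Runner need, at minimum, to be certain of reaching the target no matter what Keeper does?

A0 = {u}
A1: add {s} — s (Runner) has s→u.
A2 = A1; e.g. t (Keeper) can still go to v. Fixed point.
s enters the attractor at level 1, so Runner can force the target in 1 move from there.

1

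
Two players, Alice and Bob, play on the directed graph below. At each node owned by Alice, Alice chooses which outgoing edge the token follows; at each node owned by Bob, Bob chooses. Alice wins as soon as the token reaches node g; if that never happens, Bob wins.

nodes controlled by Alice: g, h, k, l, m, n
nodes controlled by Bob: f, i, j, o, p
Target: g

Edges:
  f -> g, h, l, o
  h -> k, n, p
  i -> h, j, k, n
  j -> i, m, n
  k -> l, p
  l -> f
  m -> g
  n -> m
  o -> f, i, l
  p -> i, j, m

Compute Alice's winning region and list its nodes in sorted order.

A0 = {g}
A1: add {m} — m (Alice) has m→g.
A2: add {n} — n (Alice) has n→m.
A3: add {h} — h (Alice) has h→n.
A4 = A3; e.g. f (Bob) can still go to l. Fixed point.
Alice's winning region = {g, h, m, n}.

g, h, m, n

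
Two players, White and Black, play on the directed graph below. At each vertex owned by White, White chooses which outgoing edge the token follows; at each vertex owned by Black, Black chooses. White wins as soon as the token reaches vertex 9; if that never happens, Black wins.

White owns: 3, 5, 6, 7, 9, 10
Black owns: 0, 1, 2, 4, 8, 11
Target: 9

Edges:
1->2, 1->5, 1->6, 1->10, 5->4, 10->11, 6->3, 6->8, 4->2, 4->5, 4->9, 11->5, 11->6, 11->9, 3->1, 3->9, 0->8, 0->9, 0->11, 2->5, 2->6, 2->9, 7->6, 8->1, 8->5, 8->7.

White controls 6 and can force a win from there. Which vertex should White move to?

A0 = {9}
A1: add {3} — 3 (White) has 3→9.
A2: add {6} — 6 (White) has 6→3.
A3: add {7} — 7 (White) has 7→6.
A4 = A3; e.g. 0 (Black) can still go to 8. Fixed point.
From 6, successor 3 is in the attractor (rank 1); the other successor 8 is not.

3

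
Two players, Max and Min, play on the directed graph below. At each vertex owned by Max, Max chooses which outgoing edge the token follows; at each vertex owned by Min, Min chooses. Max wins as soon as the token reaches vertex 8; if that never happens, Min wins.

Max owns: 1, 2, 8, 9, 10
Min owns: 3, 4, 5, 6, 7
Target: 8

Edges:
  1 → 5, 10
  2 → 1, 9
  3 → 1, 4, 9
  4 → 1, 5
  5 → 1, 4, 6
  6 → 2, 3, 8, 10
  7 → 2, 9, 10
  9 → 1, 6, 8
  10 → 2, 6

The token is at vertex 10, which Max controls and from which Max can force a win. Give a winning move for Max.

2

A0 = {8}
A1: add {9} — 9 (Max) has 9→8.
A2: add {2} — 2 (Max) has 2→9.
A3: add {10} — 10 (Max) has 10→2.
A4: add {1, 7} — 1 (Max) has 1→10; 7 (Min): all of {2, 9, 10} already in.
A5 = A4; e.g. 3 (Min) can still go to 4. Fixed point.
From 10, successor 2 is in the attractor (rank 2); the other successor 6 is not.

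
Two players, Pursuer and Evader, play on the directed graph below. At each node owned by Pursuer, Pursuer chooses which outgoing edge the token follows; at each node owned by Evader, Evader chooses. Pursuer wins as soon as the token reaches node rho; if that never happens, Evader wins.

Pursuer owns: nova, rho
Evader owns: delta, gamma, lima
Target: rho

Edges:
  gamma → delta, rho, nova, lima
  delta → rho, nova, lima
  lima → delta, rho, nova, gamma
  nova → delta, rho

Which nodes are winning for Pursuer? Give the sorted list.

A0 = {rho}
A1: add {nova} — nova (Pursuer) has nova→rho.
A2 = A1; e.g. delta (Evader) can still go to lima. Fixed point.
Pursuer's winning region = {nova, rho}.

nova, rho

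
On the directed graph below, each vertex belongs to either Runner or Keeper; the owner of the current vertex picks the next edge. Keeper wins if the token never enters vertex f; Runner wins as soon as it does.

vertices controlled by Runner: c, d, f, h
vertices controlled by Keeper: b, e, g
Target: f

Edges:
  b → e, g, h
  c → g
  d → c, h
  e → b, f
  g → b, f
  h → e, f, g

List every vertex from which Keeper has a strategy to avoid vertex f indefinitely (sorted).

A0 = {f}
A1: add {h} — h (Runner) has h→f.
A2: add {d} — d (Runner) has d→h.
A3 = A2; e.g. b (Keeper) can still go to e. Fixed point.
Runner's attractor = {d, f, h}; Keeper avoids the target exactly from the complement.

b, c, e, g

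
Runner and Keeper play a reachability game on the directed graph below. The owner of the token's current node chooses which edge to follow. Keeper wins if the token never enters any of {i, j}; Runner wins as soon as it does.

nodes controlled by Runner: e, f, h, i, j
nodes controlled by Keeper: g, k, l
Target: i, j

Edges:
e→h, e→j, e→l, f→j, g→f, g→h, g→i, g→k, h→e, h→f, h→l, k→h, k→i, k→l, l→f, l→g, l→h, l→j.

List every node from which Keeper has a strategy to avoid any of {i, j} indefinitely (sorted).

g, k, l

A0 = {i, j}
A1: add {e, f} — e (Runner) has e→j; f (Runner) has f→j.
A2: add {h} — h (Runner) has h→e.
A3 = A2; e.g. g (Keeper) can still go to k. Fixed point.
Runner's attractor = {e, f, h, i, j}; Keeper avoids the target exactly from the complement.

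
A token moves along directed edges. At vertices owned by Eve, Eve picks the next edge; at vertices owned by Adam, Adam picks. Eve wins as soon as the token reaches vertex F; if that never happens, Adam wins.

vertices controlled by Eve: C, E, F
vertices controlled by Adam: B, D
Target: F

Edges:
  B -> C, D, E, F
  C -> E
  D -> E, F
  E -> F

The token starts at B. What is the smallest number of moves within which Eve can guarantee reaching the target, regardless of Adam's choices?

3

A0 = {F}
A1: add {E} — E (Eve) has E→F.
A2: add {C, D} — C (Eve) has C→E; D (Adam): all of {E, F} already in.
A3: add {B} — B (Adam): all of {C, D, E, F} already in.
A3 = all vertices. Fixed point.
B enters the attractor at level 3, so Eve can force the target in 3 moves from there.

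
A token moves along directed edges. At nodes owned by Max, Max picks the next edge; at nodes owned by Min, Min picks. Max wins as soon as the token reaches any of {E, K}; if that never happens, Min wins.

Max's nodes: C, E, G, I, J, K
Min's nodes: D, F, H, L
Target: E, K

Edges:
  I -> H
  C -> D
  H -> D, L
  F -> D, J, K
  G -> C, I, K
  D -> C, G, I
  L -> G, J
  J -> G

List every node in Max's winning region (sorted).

E, G, J, K, L

A0 = {E, K}
A1: add {G} — G (Max) has G→K.
A2: add {J} — J (Max) has J→G.
A3: add {L} — L (Min): all of {G, J} already in.
A4 = A3; e.g. C (Max) has no edge into A3. Fixed point.
Max's winning region = {E, G, J, K, L}.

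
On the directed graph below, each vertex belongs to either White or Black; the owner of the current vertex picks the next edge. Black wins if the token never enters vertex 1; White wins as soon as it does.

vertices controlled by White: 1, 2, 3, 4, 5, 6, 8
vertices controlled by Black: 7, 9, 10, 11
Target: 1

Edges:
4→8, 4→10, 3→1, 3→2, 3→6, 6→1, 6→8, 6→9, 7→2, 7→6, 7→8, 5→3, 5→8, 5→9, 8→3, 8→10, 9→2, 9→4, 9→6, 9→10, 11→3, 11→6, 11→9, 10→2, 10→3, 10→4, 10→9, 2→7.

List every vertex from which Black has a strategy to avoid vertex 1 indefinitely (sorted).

A0 = {1}
A1: add {3, 6} — 3 (White) has 3→1; 6 (White) has 6→1.
A2: add {5, 8} — 5 (White) has 5→3; 8 (White) has 8→3.
A3: add {4} — 4 (White) has 4→8.
A4 = A3; e.g. 2 (White) has no edge into A3. Fixed point.
White's attractor = {1, 3, 4, 5, 6, 8}; Black avoids the target exactly from the complement.

2, 7, 9, 10, 11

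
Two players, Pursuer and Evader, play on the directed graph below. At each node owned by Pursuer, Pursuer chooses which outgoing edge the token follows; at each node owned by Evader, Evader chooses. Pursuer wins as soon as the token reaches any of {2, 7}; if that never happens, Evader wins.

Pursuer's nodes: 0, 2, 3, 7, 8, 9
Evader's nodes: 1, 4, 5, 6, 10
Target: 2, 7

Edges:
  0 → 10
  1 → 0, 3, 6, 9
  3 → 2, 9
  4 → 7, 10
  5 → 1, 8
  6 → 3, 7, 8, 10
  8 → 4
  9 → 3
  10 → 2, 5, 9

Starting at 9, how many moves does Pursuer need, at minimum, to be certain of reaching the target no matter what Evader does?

2

A0 = {2, 7}
A1: add {3} — 3 (Pursuer) has 3→2.
A2: add {9} — 9 (Pursuer) has 9→3.
A3 = A2; e.g. 0 (Pursuer) has no edge into A2. Fixed point.
9 enters the attractor at level 2, so Pursuer can force the target in 2 moves from there.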